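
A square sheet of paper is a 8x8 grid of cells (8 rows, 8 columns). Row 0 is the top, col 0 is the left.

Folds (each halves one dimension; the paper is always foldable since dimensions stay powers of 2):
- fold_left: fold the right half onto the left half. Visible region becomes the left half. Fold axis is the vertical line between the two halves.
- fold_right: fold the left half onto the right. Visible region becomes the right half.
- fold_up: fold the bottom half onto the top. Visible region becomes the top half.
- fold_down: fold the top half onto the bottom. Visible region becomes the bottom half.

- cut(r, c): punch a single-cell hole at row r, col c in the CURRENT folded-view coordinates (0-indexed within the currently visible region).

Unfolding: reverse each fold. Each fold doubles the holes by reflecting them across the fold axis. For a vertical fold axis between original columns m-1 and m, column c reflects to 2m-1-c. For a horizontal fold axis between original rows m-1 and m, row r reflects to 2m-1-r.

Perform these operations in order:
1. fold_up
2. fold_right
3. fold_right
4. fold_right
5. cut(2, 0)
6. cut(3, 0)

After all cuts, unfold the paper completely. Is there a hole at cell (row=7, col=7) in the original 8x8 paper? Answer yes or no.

Op 1 fold_up: fold axis h@4; visible region now rows[0,4) x cols[0,8) = 4x8
Op 2 fold_right: fold axis v@4; visible region now rows[0,4) x cols[4,8) = 4x4
Op 3 fold_right: fold axis v@6; visible region now rows[0,4) x cols[6,8) = 4x2
Op 4 fold_right: fold axis v@7; visible region now rows[0,4) x cols[7,8) = 4x1
Op 5 cut(2, 0): punch at orig (2,7); cuts so far [(2, 7)]; region rows[0,4) x cols[7,8) = 4x1
Op 6 cut(3, 0): punch at orig (3,7); cuts so far [(2, 7), (3, 7)]; region rows[0,4) x cols[7,8) = 4x1
Unfold 1 (reflect across v@7): 4 holes -> [(2, 6), (2, 7), (3, 6), (3, 7)]
Unfold 2 (reflect across v@6): 8 holes -> [(2, 4), (2, 5), (2, 6), (2, 7), (3, 4), (3, 5), (3, 6), (3, 7)]
Unfold 3 (reflect across v@4): 16 holes -> [(2, 0), (2, 1), (2, 2), (2, 3), (2, 4), (2, 5), (2, 6), (2, 7), (3, 0), (3, 1), (3, 2), (3, 3), (3, 4), (3, 5), (3, 6), (3, 7)]
Unfold 4 (reflect across h@4): 32 holes -> [(2, 0), (2, 1), (2, 2), (2, 3), (2, 4), (2, 5), (2, 6), (2, 7), (3, 0), (3, 1), (3, 2), (3, 3), (3, 4), (3, 5), (3, 6), (3, 7), (4, 0), (4, 1), (4, 2), (4, 3), (4, 4), (4, 5), (4, 6), (4, 7), (5, 0), (5, 1), (5, 2), (5, 3), (5, 4), (5, 5), (5, 6), (5, 7)]
Holes: [(2, 0), (2, 1), (2, 2), (2, 3), (2, 4), (2, 5), (2, 6), (2, 7), (3, 0), (3, 1), (3, 2), (3, 3), (3, 4), (3, 5), (3, 6), (3, 7), (4, 0), (4, 1), (4, 2), (4, 3), (4, 4), (4, 5), (4, 6), (4, 7), (5, 0), (5, 1), (5, 2), (5, 3), (5, 4), (5, 5), (5, 6), (5, 7)]

Answer: no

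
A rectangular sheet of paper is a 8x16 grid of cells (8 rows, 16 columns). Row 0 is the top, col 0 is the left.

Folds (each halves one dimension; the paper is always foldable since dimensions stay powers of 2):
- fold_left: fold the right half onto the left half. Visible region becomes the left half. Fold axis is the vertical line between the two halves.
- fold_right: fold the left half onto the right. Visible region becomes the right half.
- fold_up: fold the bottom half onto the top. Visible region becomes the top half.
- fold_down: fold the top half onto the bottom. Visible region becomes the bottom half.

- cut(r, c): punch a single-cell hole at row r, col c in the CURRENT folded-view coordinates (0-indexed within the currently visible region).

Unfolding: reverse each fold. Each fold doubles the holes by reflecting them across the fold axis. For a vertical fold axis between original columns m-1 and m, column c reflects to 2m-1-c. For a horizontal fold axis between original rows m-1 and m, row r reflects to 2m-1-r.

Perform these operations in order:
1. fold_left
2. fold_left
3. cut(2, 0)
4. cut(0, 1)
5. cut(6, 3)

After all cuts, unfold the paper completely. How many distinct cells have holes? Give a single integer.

Op 1 fold_left: fold axis v@8; visible region now rows[0,8) x cols[0,8) = 8x8
Op 2 fold_left: fold axis v@4; visible region now rows[0,8) x cols[0,4) = 8x4
Op 3 cut(2, 0): punch at orig (2,0); cuts so far [(2, 0)]; region rows[0,8) x cols[0,4) = 8x4
Op 4 cut(0, 1): punch at orig (0,1); cuts so far [(0, 1), (2, 0)]; region rows[0,8) x cols[0,4) = 8x4
Op 5 cut(6, 3): punch at orig (6,3); cuts so far [(0, 1), (2, 0), (6, 3)]; region rows[0,8) x cols[0,4) = 8x4
Unfold 1 (reflect across v@4): 6 holes -> [(0, 1), (0, 6), (2, 0), (2, 7), (6, 3), (6, 4)]
Unfold 2 (reflect across v@8): 12 holes -> [(0, 1), (0, 6), (0, 9), (0, 14), (2, 0), (2, 7), (2, 8), (2, 15), (6, 3), (6, 4), (6, 11), (6, 12)]

Answer: 12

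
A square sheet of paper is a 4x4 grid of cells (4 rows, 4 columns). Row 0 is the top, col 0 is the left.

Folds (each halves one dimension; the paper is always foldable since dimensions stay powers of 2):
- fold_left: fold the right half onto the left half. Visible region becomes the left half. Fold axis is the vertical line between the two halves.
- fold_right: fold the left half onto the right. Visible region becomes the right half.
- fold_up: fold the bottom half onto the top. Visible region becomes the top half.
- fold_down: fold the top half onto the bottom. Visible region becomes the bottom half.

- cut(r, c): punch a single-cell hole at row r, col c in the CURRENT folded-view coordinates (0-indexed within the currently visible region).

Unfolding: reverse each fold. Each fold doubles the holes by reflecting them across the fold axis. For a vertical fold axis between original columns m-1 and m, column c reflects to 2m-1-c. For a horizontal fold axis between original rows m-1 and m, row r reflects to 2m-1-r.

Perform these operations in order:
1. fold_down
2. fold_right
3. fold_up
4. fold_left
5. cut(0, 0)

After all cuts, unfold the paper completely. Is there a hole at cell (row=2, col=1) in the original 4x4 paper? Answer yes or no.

Op 1 fold_down: fold axis h@2; visible region now rows[2,4) x cols[0,4) = 2x4
Op 2 fold_right: fold axis v@2; visible region now rows[2,4) x cols[2,4) = 2x2
Op 3 fold_up: fold axis h@3; visible region now rows[2,3) x cols[2,4) = 1x2
Op 4 fold_left: fold axis v@3; visible region now rows[2,3) x cols[2,3) = 1x1
Op 5 cut(0, 0): punch at orig (2,2); cuts so far [(2, 2)]; region rows[2,3) x cols[2,3) = 1x1
Unfold 1 (reflect across v@3): 2 holes -> [(2, 2), (2, 3)]
Unfold 2 (reflect across h@3): 4 holes -> [(2, 2), (2, 3), (3, 2), (3, 3)]
Unfold 3 (reflect across v@2): 8 holes -> [(2, 0), (2, 1), (2, 2), (2, 3), (3, 0), (3, 1), (3, 2), (3, 3)]
Unfold 4 (reflect across h@2): 16 holes -> [(0, 0), (0, 1), (0, 2), (0, 3), (1, 0), (1, 1), (1, 2), (1, 3), (2, 0), (2, 1), (2, 2), (2, 3), (3, 0), (3, 1), (3, 2), (3, 3)]
Holes: [(0, 0), (0, 1), (0, 2), (0, 3), (1, 0), (1, 1), (1, 2), (1, 3), (2, 0), (2, 1), (2, 2), (2, 3), (3, 0), (3, 1), (3, 2), (3, 3)]

Answer: yes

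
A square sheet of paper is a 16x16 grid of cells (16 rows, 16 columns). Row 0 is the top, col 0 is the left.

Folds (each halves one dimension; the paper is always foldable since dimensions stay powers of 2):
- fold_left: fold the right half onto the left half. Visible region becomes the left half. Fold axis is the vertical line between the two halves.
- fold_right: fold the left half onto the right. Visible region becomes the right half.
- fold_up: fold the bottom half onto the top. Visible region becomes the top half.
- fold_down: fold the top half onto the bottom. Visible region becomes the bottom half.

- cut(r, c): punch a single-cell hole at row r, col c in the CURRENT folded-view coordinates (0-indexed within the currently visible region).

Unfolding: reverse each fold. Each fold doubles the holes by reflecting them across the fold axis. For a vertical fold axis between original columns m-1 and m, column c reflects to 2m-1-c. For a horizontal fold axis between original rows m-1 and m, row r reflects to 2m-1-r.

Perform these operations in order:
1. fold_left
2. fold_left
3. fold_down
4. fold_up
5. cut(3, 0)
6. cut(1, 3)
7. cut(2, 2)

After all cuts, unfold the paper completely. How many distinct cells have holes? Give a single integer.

Answer: 48

Derivation:
Op 1 fold_left: fold axis v@8; visible region now rows[0,16) x cols[0,8) = 16x8
Op 2 fold_left: fold axis v@4; visible region now rows[0,16) x cols[0,4) = 16x4
Op 3 fold_down: fold axis h@8; visible region now rows[8,16) x cols[0,4) = 8x4
Op 4 fold_up: fold axis h@12; visible region now rows[8,12) x cols[0,4) = 4x4
Op 5 cut(3, 0): punch at orig (11,0); cuts so far [(11, 0)]; region rows[8,12) x cols[0,4) = 4x4
Op 6 cut(1, 3): punch at orig (9,3); cuts so far [(9, 3), (11, 0)]; region rows[8,12) x cols[0,4) = 4x4
Op 7 cut(2, 2): punch at orig (10,2); cuts so far [(9, 3), (10, 2), (11, 0)]; region rows[8,12) x cols[0,4) = 4x4
Unfold 1 (reflect across h@12): 6 holes -> [(9, 3), (10, 2), (11, 0), (12, 0), (13, 2), (14, 3)]
Unfold 2 (reflect across h@8): 12 holes -> [(1, 3), (2, 2), (3, 0), (4, 0), (5, 2), (6, 3), (9, 3), (10, 2), (11, 0), (12, 0), (13, 2), (14, 3)]
Unfold 3 (reflect across v@4): 24 holes -> [(1, 3), (1, 4), (2, 2), (2, 5), (3, 0), (3, 7), (4, 0), (4, 7), (5, 2), (5, 5), (6, 3), (6, 4), (9, 3), (9, 4), (10, 2), (10, 5), (11, 0), (11, 7), (12, 0), (12, 7), (13, 2), (13, 5), (14, 3), (14, 4)]
Unfold 4 (reflect across v@8): 48 holes -> [(1, 3), (1, 4), (1, 11), (1, 12), (2, 2), (2, 5), (2, 10), (2, 13), (3, 0), (3, 7), (3, 8), (3, 15), (4, 0), (4, 7), (4, 8), (4, 15), (5, 2), (5, 5), (5, 10), (5, 13), (6, 3), (6, 4), (6, 11), (6, 12), (9, 3), (9, 4), (9, 11), (9, 12), (10, 2), (10, 5), (10, 10), (10, 13), (11, 0), (11, 7), (11, 8), (11, 15), (12, 0), (12, 7), (12, 8), (12, 15), (13, 2), (13, 5), (13, 10), (13, 13), (14, 3), (14, 4), (14, 11), (14, 12)]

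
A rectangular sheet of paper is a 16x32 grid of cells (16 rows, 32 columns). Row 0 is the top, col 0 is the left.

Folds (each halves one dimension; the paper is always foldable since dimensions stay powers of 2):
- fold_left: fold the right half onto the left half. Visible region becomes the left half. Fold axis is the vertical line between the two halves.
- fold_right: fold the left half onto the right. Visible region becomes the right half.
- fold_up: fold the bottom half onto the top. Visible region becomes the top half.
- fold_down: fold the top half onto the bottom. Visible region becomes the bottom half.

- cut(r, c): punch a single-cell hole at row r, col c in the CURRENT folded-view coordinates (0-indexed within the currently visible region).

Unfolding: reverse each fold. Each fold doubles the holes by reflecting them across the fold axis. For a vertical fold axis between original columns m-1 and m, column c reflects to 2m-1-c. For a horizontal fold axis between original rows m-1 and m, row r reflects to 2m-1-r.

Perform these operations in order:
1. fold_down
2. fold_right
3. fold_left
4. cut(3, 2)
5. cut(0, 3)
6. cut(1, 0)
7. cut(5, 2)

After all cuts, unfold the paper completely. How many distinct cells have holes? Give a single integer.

Op 1 fold_down: fold axis h@8; visible region now rows[8,16) x cols[0,32) = 8x32
Op 2 fold_right: fold axis v@16; visible region now rows[8,16) x cols[16,32) = 8x16
Op 3 fold_left: fold axis v@24; visible region now rows[8,16) x cols[16,24) = 8x8
Op 4 cut(3, 2): punch at orig (11,18); cuts so far [(11, 18)]; region rows[8,16) x cols[16,24) = 8x8
Op 5 cut(0, 3): punch at orig (8,19); cuts so far [(8, 19), (11, 18)]; region rows[8,16) x cols[16,24) = 8x8
Op 6 cut(1, 0): punch at orig (9,16); cuts so far [(8, 19), (9, 16), (11, 18)]; region rows[8,16) x cols[16,24) = 8x8
Op 7 cut(5, 2): punch at orig (13,18); cuts so far [(8, 19), (9, 16), (11, 18), (13, 18)]; region rows[8,16) x cols[16,24) = 8x8
Unfold 1 (reflect across v@24): 8 holes -> [(8, 19), (8, 28), (9, 16), (9, 31), (11, 18), (11, 29), (13, 18), (13, 29)]
Unfold 2 (reflect across v@16): 16 holes -> [(8, 3), (8, 12), (8, 19), (8, 28), (9, 0), (9, 15), (9, 16), (9, 31), (11, 2), (11, 13), (11, 18), (11, 29), (13, 2), (13, 13), (13, 18), (13, 29)]
Unfold 3 (reflect across h@8): 32 holes -> [(2, 2), (2, 13), (2, 18), (2, 29), (4, 2), (4, 13), (4, 18), (4, 29), (6, 0), (6, 15), (6, 16), (6, 31), (7, 3), (7, 12), (7, 19), (7, 28), (8, 3), (8, 12), (8, 19), (8, 28), (9, 0), (9, 15), (9, 16), (9, 31), (11, 2), (11, 13), (11, 18), (11, 29), (13, 2), (13, 13), (13, 18), (13, 29)]

Answer: 32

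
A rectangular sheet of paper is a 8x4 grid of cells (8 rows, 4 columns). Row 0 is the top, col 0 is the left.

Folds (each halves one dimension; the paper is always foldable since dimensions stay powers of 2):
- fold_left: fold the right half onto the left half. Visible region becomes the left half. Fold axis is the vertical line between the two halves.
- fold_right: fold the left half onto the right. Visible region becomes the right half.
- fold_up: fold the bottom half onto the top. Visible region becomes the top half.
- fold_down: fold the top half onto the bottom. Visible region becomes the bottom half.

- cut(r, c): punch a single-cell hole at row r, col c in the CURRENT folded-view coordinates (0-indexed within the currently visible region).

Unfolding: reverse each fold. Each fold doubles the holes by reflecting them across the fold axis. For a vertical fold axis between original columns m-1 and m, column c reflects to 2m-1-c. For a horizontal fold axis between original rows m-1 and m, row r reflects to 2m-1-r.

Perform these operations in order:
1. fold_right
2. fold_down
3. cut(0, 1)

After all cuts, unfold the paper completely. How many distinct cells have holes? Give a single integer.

Answer: 4

Derivation:
Op 1 fold_right: fold axis v@2; visible region now rows[0,8) x cols[2,4) = 8x2
Op 2 fold_down: fold axis h@4; visible region now rows[4,8) x cols[2,4) = 4x2
Op 3 cut(0, 1): punch at orig (4,3); cuts so far [(4, 3)]; region rows[4,8) x cols[2,4) = 4x2
Unfold 1 (reflect across h@4): 2 holes -> [(3, 3), (4, 3)]
Unfold 2 (reflect across v@2): 4 holes -> [(3, 0), (3, 3), (4, 0), (4, 3)]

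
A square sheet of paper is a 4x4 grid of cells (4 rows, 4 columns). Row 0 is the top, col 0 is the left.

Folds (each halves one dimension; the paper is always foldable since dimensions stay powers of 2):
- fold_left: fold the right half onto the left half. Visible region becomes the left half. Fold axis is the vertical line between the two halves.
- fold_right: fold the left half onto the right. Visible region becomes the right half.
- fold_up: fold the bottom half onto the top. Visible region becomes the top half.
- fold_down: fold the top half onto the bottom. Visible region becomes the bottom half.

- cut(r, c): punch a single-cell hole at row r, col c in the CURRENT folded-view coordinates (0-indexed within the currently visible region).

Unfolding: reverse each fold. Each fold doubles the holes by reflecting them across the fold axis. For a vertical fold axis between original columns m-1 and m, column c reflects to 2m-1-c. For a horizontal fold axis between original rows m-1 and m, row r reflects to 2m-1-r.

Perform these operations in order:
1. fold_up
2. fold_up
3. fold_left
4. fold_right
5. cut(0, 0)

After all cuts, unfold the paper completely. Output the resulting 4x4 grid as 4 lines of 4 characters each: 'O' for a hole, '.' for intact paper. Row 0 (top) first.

Op 1 fold_up: fold axis h@2; visible region now rows[0,2) x cols[0,4) = 2x4
Op 2 fold_up: fold axis h@1; visible region now rows[0,1) x cols[0,4) = 1x4
Op 3 fold_left: fold axis v@2; visible region now rows[0,1) x cols[0,2) = 1x2
Op 4 fold_right: fold axis v@1; visible region now rows[0,1) x cols[1,2) = 1x1
Op 5 cut(0, 0): punch at orig (0,1); cuts so far [(0, 1)]; region rows[0,1) x cols[1,2) = 1x1
Unfold 1 (reflect across v@1): 2 holes -> [(0, 0), (0, 1)]
Unfold 2 (reflect across v@2): 4 holes -> [(0, 0), (0, 1), (0, 2), (0, 3)]
Unfold 3 (reflect across h@1): 8 holes -> [(0, 0), (0, 1), (0, 2), (0, 3), (1, 0), (1, 1), (1, 2), (1, 3)]
Unfold 4 (reflect across h@2): 16 holes -> [(0, 0), (0, 1), (0, 2), (0, 3), (1, 0), (1, 1), (1, 2), (1, 3), (2, 0), (2, 1), (2, 2), (2, 3), (3, 0), (3, 1), (3, 2), (3, 3)]

Answer: OOOO
OOOO
OOOO
OOOO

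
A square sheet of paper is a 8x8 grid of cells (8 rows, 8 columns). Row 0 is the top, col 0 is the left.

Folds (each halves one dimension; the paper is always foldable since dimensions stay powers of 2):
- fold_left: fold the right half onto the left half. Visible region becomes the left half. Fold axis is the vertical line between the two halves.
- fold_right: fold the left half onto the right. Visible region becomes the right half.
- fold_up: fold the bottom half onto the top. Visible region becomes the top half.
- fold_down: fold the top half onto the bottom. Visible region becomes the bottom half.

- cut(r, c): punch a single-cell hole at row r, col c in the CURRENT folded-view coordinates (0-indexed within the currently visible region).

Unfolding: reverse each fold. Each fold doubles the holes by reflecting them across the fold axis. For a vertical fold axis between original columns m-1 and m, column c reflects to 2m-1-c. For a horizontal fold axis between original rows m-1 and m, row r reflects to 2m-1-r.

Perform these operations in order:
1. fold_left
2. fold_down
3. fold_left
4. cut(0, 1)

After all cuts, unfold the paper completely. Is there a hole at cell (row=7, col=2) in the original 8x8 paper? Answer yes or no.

Op 1 fold_left: fold axis v@4; visible region now rows[0,8) x cols[0,4) = 8x4
Op 2 fold_down: fold axis h@4; visible region now rows[4,8) x cols[0,4) = 4x4
Op 3 fold_left: fold axis v@2; visible region now rows[4,8) x cols[0,2) = 4x2
Op 4 cut(0, 1): punch at orig (4,1); cuts so far [(4, 1)]; region rows[4,8) x cols[0,2) = 4x2
Unfold 1 (reflect across v@2): 2 holes -> [(4, 1), (4, 2)]
Unfold 2 (reflect across h@4): 4 holes -> [(3, 1), (3, 2), (4, 1), (4, 2)]
Unfold 3 (reflect across v@4): 8 holes -> [(3, 1), (3, 2), (3, 5), (3, 6), (4, 1), (4, 2), (4, 5), (4, 6)]
Holes: [(3, 1), (3, 2), (3, 5), (3, 6), (4, 1), (4, 2), (4, 5), (4, 6)]

Answer: no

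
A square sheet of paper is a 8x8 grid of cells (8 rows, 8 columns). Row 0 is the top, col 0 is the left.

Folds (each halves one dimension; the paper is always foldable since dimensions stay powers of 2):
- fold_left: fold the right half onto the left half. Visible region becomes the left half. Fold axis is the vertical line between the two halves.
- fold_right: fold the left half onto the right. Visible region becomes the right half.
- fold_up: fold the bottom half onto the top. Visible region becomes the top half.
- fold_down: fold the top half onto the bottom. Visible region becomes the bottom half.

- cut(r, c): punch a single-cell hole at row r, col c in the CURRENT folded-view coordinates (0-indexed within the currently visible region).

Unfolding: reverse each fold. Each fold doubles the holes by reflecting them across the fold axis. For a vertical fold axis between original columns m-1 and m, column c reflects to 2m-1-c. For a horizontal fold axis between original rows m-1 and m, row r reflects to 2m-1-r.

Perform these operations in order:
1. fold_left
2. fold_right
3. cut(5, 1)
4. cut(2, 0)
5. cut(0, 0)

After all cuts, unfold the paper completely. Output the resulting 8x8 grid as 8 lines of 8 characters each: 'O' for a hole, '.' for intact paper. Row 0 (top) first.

Answer: .OO..OO.
........
.OO..OO.
........
........
O..OO..O
........
........

Derivation:
Op 1 fold_left: fold axis v@4; visible region now rows[0,8) x cols[0,4) = 8x4
Op 2 fold_right: fold axis v@2; visible region now rows[0,8) x cols[2,4) = 8x2
Op 3 cut(5, 1): punch at orig (5,3); cuts so far [(5, 3)]; region rows[0,8) x cols[2,4) = 8x2
Op 4 cut(2, 0): punch at orig (2,2); cuts so far [(2, 2), (5, 3)]; region rows[0,8) x cols[2,4) = 8x2
Op 5 cut(0, 0): punch at orig (0,2); cuts so far [(0, 2), (2, 2), (5, 3)]; region rows[0,8) x cols[2,4) = 8x2
Unfold 1 (reflect across v@2): 6 holes -> [(0, 1), (0, 2), (2, 1), (2, 2), (5, 0), (5, 3)]
Unfold 2 (reflect across v@4): 12 holes -> [(0, 1), (0, 2), (0, 5), (0, 6), (2, 1), (2, 2), (2, 5), (2, 6), (5, 0), (5, 3), (5, 4), (5, 7)]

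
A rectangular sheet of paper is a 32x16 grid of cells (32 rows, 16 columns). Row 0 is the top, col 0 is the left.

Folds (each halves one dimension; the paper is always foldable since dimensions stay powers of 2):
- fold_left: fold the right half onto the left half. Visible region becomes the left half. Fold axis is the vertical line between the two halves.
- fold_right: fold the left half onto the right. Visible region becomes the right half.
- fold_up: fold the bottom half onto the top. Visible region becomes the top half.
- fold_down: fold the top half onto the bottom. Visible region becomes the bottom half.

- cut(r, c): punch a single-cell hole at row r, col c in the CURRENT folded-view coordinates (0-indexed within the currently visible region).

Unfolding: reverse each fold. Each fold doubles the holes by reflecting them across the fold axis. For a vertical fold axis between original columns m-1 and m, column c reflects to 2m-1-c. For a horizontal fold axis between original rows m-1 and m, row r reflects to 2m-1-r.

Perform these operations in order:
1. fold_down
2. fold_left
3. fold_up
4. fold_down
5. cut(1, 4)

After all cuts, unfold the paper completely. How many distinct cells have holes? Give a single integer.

Answer: 16

Derivation:
Op 1 fold_down: fold axis h@16; visible region now rows[16,32) x cols[0,16) = 16x16
Op 2 fold_left: fold axis v@8; visible region now rows[16,32) x cols[0,8) = 16x8
Op 3 fold_up: fold axis h@24; visible region now rows[16,24) x cols[0,8) = 8x8
Op 4 fold_down: fold axis h@20; visible region now rows[20,24) x cols[0,8) = 4x8
Op 5 cut(1, 4): punch at orig (21,4); cuts so far [(21, 4)]; region rows[20,24) x cols[0,8) = 4x8
Unfold 1 (reflect across h@20): 2 holes -> [(18, 4), (21, 4)]
Unfold 2 (reflect across h@24): 4 holes -> [(18, 4), (21, 4), (26, 4), (29, 4)]
Unfold 3 (reflect across v@8): 8 holes -> [(18, 4), (18, 11), (21, 4), (21, 11), (26, 4), (26, 11), (29, 4), (29, 11)]
Unfold 4 (reflect across h@16): 16 holes -> [(2, 4), (2, 11), (5, 4), (5, 11), (10, 4), (10, 11), (13, 4), (13, 11), (18, 4), (18, 11), (21, 4), (21, 11), (26, 4), (26, 11), (29, 4), (29, 11)]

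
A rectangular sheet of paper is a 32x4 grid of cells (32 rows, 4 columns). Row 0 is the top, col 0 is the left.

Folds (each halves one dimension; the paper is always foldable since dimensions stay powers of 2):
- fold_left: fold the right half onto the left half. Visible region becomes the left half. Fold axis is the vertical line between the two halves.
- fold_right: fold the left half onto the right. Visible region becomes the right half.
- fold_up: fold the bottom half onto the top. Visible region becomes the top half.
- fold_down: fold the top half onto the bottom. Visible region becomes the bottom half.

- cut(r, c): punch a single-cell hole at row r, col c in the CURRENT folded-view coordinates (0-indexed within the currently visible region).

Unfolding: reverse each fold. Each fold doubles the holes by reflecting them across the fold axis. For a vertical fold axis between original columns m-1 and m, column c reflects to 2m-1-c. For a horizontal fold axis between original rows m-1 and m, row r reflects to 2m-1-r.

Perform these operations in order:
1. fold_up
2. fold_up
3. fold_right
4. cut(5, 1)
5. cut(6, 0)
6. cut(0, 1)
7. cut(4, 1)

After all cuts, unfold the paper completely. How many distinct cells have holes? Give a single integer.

Op 1 fold_up: fold axis h@16; visible region now rows[0,16) x cols[0,4) = 16x4
Op 2 fold_up: fold axis h@8; visible region now rows[0,8) x cols[0,4) = 8x4
Op 3 fold_right: fold axis v@2; visible region now rows[0,8) x cols[2,4) = 8x2
Op 4 cut(5, 1): punch at orig (5,3); cuts so far [(5, 3)]; region rows[0,8) x cols[2,4) = 8x2
Op 5 cut(6, 0): punch at orig (6,2); cuts so far [(5, 3), (6, 2)]; region rows[0,8) x cols[2,4) = 8x2
Op 6 cut(0, 1): punch at orig (0,3); cuts so far [(0, 3), (5, 3), (6, 2)]; region rows[0,8) x cols[2,4) = 8x2
Op 7 cut(4, 1): punch at orig (4,3); cuts so far [(0, 3), (4, 3), (5, 3), (6, 2)]; region rows[0,8) x cols[2,4) = 8x2
Unfold 1 (reflect across v@2): 8 holes -> [(0, 0), (0, 3), (4, 0), (4, 3), (5, 0), (5, 3), (6, 1), (6, 2)]
Unfold 2 (reflect across h@8): 16 holes -> [(0, 0), (0, 3), (4, 0), (4, 3), (5, 0), (5, 3), (6, 1), (6, 2), (9, 1), (9, 2), (10, 0), (10, 3), (11, 0), (11, 3), (15, 0), (15, 3)]
Unfold 3 (reflect across h@16): 32 holes -> [(0, 0), (0, 3), (4, 0), (4, 3), (5, 0), (5, 3), (6, 1), (6, 2), (9, 1), (9, 2), (10, 0), (10, 3), (11, 0), (11, 3), (15, 0), (15, 3), (16, 0), (16, 3), (20, 0), (20, 3), (21, 0), (21, 3), (22, 1), (22, 2), (25, 1), (25, 2), (26, 0), (26, 3), (27, 0), (27, 3), (31, 0), (31, 3)]

Answer: 32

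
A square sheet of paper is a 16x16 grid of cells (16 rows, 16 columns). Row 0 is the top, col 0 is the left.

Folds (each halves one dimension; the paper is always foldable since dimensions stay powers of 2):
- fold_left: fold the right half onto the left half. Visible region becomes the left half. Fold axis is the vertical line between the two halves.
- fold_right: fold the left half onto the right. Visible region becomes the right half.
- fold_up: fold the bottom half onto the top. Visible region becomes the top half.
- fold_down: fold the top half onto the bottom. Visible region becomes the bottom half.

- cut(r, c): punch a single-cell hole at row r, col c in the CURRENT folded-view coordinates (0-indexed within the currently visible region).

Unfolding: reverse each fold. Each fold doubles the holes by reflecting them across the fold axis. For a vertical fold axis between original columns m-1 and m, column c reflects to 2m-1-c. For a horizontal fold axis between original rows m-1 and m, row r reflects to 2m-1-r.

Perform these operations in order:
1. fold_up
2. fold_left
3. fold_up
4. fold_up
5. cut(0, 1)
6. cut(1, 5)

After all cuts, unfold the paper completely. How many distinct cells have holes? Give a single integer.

Answer: 32

Derivation:
Op 1 fold_up: fold axis h@8; visible region now rows[0,8) x cols[0,16) = 8x16
Op 2 fold_left: fold axis v@8; visible region now rows[0,8) x cols[0,8) = 8x8
Op 3 fold_up: fold axis h@4; visible region now rows[0,4) x cols[0,8) = 4x8
Op 4 fold_up: fold axis h@2; visible region now rows[0,2) x cols[0,8) = 2x8
Op 5 cut(0, 1): punch at orig (0,1); cuts so far [(0, 1)]; region rows[0,2) x cols[0,8) = 2x8
Op 6 cut(1, 5): punch at orig (1,5); cuts so far [(0, 1), (1, 5)]; region rows[0,2) x cols[0,8) = 2x8
Unfold 1 (reflect across h@2): 4 holes -> [(0, 1), (1, 5), (2, 5), (3, 1)]
Unfold 2 (reflect across h@4): 8 holes -> [(0, 1), (1, 5), (2, 5), (3, 1), (4, 1), (5, 5), (6, 5), (7, 1)]
Unfold 3 (reflect across v@8): 16 holes -> [(0, 1), (0, 14), (1, 5), (1, 10), (2, 5), (2, 10), (3, 1), (3, 14), (4, 1), (4, 14), (5, 5), (5, 10), (6, 5), (6, 10), (7, 1), (7, 14)]
Unfold 4 (reflect across h@8): 32 holes -> [(0, 1), (0, 14), (1, 5), (1, 10), (2, 5), (2, 10), (3, 1), (3, 14), (4, 1), (4, 14), (5, 5), (5, 10), (6, 5), (6, 10), (7, 1), (7, 14), (8, 1), (8, 14), (9, 5), (9, 10), (10, 5), (10, 10), (11, 1), (11, 14), (12, 1), (12, 14), (13, 5), (13, 10), (14, 5), (14, 10), (15, 1), (15, 14)]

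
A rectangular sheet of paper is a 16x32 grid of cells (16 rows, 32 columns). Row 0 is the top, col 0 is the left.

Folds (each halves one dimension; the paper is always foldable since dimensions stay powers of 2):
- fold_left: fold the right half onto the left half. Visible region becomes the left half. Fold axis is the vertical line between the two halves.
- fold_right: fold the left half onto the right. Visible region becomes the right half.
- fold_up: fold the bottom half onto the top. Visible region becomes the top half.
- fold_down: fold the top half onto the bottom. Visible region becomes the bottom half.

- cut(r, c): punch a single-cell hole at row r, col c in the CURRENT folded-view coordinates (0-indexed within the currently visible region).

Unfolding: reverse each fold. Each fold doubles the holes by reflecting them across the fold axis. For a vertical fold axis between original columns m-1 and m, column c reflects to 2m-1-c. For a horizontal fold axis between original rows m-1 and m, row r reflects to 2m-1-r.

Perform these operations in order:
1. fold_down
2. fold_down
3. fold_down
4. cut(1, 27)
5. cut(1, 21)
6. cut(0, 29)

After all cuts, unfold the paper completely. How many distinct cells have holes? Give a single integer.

Answer: 24

Derivation:
Op 1 fold_down: fold axis h@8; visible region now rows[8,16) x cols[0,32) = 8x32
Op 2 fold_down: fold axis h@12; visible region now rows[12,16) x cols[0,32) = 4x32
Op 3 fold_down: fold axis h@14; visible region now rows[14,16) x cols[0,32) = 2x32
Op 4 cut(1, 27): punch at orig (15,27); cuts so far [(15, 27)]; region rows[14,16) x cols[0,32) = 2x32
Op 5 cut(1, 21): punch at orig (15,21); cuts so far [(15, 21), (15, 27)]; region rows[14,16) x cols[0,32) = 2x32
Op 6 cut(0, 29): punch at orig (14,29); cuts so far [(14, 29), (15, 21), (15, 27)]; region rows[14,16) x cols[0,32) = 2x32
Unfold 1 (reflect across h@14): 6 holes -> [(12, 21), (12, 27), (13, 29), (14, 29), (15, 21), (15, 27)]
Unfold 2 (reflect across h@12): 12 holes -> [(8, 21), (8, 27), (9, 29), (10, 29), (11, 21), (11, 27), (12, 21), (12, 27), (13, 29), (14, 29), (15, 21), (15, 27)]
Unfold 3 (reflect across h@8): 24 holes -> [(0, 21), (0, 27), (1, 29), (2, 29), (3, 21), (3, 27), (4, 21), (4, 27), (5, 29), (6, 29), (7, 21), (7, 27), (8, 21), (8, 27), (9, 29), (10, 29), (11, 21), (11, 27), (12, 21), (12, 27), (13, 29), (14, 29), (15, 21), (15, 27)]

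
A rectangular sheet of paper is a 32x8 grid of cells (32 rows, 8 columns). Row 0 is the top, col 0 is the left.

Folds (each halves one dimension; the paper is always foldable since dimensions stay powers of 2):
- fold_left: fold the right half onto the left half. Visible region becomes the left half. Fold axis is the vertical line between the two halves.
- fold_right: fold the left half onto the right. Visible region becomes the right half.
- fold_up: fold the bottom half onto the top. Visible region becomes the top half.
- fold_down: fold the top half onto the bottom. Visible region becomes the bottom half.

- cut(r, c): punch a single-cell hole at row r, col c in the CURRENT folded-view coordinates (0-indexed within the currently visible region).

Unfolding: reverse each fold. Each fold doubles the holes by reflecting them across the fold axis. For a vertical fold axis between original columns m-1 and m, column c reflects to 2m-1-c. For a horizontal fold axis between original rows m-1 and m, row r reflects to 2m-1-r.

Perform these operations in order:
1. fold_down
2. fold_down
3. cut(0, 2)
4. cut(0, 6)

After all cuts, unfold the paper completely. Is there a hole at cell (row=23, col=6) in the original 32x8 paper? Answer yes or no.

Op 1 fold_down: fold axis h@16; visible region now rows[16,32) x cols[0,8) = 16x8
Op 2 fold_down: fold axis h@24; visible region now rows[24,32) x cols[0,8) = 8x8
Op 3 cut(0, 2): punch at orig (24,2); cuts so far [(24, 2)]; region rows[24,32) x cols[0,8) = 8x8
Op 4 cut(0, 6): punch at orig (24,6); cuts so far [(24, 2), (24, 6)]; region rows[24,32) x cols[0,8) = 8x8
Unfold 1 (reflect across h@24): 4 holes -> [(23, 2), (23, 6), (24, 2), (24, 6)]
Unfold 2 (reflect across h@16): 8 holes -> [(7, 2), (7, 6), (8, 2), (8, 6), (23, 2), (23, 6), (24, 2), (24, 6)]
Holes: [(7, 2), (7, 6), (8, 2), (8, 6), (23, 2), (23, 6), (24, 2), (24, 6)]

Answer: yes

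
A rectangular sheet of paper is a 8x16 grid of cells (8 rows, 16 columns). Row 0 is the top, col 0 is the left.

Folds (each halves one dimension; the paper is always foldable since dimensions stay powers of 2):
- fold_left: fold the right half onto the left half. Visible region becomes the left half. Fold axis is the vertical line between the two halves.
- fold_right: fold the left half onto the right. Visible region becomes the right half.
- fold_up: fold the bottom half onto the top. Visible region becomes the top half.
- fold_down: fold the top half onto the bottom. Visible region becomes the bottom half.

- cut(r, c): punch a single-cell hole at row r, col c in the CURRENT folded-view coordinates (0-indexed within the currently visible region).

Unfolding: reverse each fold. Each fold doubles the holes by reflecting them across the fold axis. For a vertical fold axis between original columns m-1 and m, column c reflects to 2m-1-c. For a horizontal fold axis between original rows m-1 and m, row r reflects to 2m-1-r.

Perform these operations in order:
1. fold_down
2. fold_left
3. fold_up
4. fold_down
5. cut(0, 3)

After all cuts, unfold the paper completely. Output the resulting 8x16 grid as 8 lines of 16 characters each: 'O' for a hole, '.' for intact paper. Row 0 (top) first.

Answer: ...O........O...
...O........O...
...O........O...
...O........O...
...O........O...
...O........O...
...O........O...
...O........O...

Derivation:
Op 1 fold_down: fold axis h@4; visible region now rows[4,8) x cols[0,16) = 4x16
Op 2 fold_left: fold axis v@8; visible region now rows[4,8) x cols[0,8) = 4x8
Op 3 fold_up: fold axis h@6; visible region now rows[4,6) x cols[0,8) = 2x8
Op 4 fold_down: fold axis h@5; visible region now rows[5,6) x cols[0,8) = 1x8
Op 5 cut(0, 3): punch at orig (5,3); cuts so far [(5, 3)]; region rows[5,6) x cols[0,8) = 1x8
Unfold 1 (reflect across h@5): 2 holes -> [(4, 3), (5, 3)]
Unfold 2 (reflect across h@6): 4 holes -> [(4, 3), (5, 3), (6, 3), (7, 3)]
Unfold 3 (reflect across v@8): 8 holes -> [(4, 3), (4, 12), (5, 3), (5, 12), (6, 3), (6, 12), (7, 3), (7, 12)]
Unfold 4 (reflect across h@4): 16 holes -> [(0, 3), (0, 12), (1, 3), (1, 12), (2, 3), (2, 12), (3, 3), (3, 12), (4, 3), (4, 12), (5, 3), (5, 12), (6, 3), (6, 12), (7, 3), (7, 12)]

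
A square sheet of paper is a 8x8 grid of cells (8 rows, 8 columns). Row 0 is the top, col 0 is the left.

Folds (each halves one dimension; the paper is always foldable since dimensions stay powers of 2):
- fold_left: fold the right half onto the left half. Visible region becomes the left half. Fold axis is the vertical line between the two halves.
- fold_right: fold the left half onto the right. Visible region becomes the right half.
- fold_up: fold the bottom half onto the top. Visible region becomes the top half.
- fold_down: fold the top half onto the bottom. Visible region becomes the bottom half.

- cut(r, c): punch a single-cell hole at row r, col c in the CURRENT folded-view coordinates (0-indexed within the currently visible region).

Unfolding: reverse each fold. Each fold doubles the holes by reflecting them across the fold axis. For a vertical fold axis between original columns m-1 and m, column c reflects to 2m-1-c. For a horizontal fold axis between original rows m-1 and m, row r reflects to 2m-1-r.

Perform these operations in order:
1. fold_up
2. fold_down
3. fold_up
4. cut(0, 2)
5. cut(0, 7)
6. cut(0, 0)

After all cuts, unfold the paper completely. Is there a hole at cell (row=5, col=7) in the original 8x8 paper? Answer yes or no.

Answer: yes

Derivation:
Op 1 fold_up: fold axis h@4; visible region now rows[0,4) x cols[0,8) = 4x8
Op 2 fold_down: fold axis h@2; visible region now rows[2,4) x cols[0,8) = 2x8
Op 3 fold_up: fold axis h@3; visible region now rows[2,3) x cols[0,8) = 1x8
Op 4 cut(0, 2): punch at orig (2,2); cuts so far [(2, 2)]; region rows[2,3) x cols[0,8) = 1x8
Op 5 cut(0, 7): punch at orig (2,7); cuts so far [(2, 2), (2, 7)]; region rows[2,3) x cols[0,8) = 1x8
Op 6 cut(0, 0): punch at orig (2,0); cuts so far [(2, 0), (2, 2), (2, 7)]; region rows[2,3) x cols[0,8) = 1x8
Unfold 1 (reflect across h@3): 6 holes -> [(2, 0), (2, 2), (2, 7), (3, 0), (3, 2), (3, 7)]
Unfold 2 (reflect across h@2): 12 holes -> [(0, 0), (0, 2), (0, 7), (1, 0), (1, 2), (1, 7), (2, 0), (2, 2), (2, 7), (3, 0), (3, 2), (3, 7)]
Unfold 3 (reflect across h@4): 24 holes -> [(0, 0), (0, 2), (0, 7), (1, 0), (1, 2), (1, 7), (2, 0), (2, 2), (2, 7), (3, 0), (3, 2), (3, 7), (4, 0), (4, 2), (4, 7), (5, 0), (5, 2), (5, 7), (6, 0), (6, 2), (6, 7), (7, 0), (7, 2), (7, 7)]
Holes: [(0, 0), (0, 2), (0, 7), (1, 0), (1, 2), (1, 7), (2, 0), (2, 2), (2, 7), (3, 0), (3, 2), (3, 7), (4, 0), (4, 2), (4, 7), (5, 0), (5, 2), (5, 7), (6, 0), (6, 2), (6, 7), (7, 0), (7, 2), (7, 7)]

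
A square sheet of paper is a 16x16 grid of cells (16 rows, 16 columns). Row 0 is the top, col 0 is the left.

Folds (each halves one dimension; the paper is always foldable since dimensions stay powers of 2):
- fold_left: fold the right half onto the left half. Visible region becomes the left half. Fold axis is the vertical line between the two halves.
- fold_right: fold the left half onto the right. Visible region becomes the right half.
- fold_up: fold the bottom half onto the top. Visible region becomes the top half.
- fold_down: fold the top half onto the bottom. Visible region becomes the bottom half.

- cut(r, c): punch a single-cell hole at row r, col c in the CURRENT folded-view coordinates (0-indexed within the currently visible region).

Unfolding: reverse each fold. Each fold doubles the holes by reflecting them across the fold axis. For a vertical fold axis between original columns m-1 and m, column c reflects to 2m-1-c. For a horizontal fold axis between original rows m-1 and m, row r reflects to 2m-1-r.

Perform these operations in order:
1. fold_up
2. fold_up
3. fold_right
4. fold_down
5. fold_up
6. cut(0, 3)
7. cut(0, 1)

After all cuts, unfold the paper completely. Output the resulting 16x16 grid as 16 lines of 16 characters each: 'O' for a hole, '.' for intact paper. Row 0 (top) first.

Answer: ....O.O..O.O....
....O.O..O.O....
....O.O..O.O....
....O.O..O.O....
....O.O..O.O....
....O.O..O.O....
....O.O..O.O....
....O.O..O.O....
....O.O..O.O....
....O.O..O.O....
....O.O..O.O....
....O.O..O.O....
....O.O..O.O....
....O.O..O.O....
....O.O..O.O....
....O.O..O.O....

Derivation:
Op 1 fold_up: fold axis h@8; visible region now rows[0,8) x cols[0,16) = 8x16
Op 2 fold_up: fold axis h@4; visible region now rows[0,4) x cols[0,16) = 4x16
Op 3 fold_right: fold axis v@8; visible region now rows[0,4) x cols[8,16) = 4x8
Op 4 fold_down: fold axis h@2; visible region now rows[2,4) x cols[8,16) = 2x8
Op 5 fold_up: fold axis h@3; visible region now rows[2,3) x cols[8,16) = 1x8
Op 6 cut(0, 3): punch at orig (2,11); cuts so far [(2, 11)]; region rows[2,3) x cols[8,16) = 1x8
Op 7 cut(0, 1): punch at orig (2,9); cuts so far [(2, 9), (2, 11)]; region rows[2,3) x cols[8,16) = 1x8
Unfold 1 (reflect across h@3): 4 holes -> [(2, 9), (2, 11), (3, 9), (3, 11)]
Unfold 2 (reflect across h@2): 8 holes -> [(0, 9), (0, 11), (1, 9), (1, 11), (2, 9), (2, 11), (3, 9), (3, 11)]
Unfold 3 (reflect across v@8): 16 holes -> [(0, 4), (0, 6), (0, 9), (0, 11), (1, 4), (1, 6), (1, 9), (1, 11), (2, 4), (2, 6), (2, 9), (2, 11), (3, 4), (3, 6), (3, 9), (3, 11)]
Unfold 4 (reflect across h@4): 32 holes -> [(0, 4), (0, 6), (0, 9), (0, 11), (1, 4), (1, 6), (1, 9), (1, 11), (2, 4), (2, 6), (2, 9), (2, 11), (3, 4), (3, 6), (3, 9), (3, 11), (4, 4), (4, 6), (4, 9), (4, 11), (5, 4), (5, 6), (5, 9), (5, 11), (6, 4), (6, 6), (6, 9), (6, 11), (7, 4), (7, 6), (7, 9), (7, 11)]
Unfold 5 (reflect across h@8): 64 holes -> [(0, 4), (0, 6), (0, 9), (0, 11), (1, 4), (1, 6), (1, 9), (1, 11), (2, 4), (2, 6), (2, 9), (2, 11), (3, 4), (3, 6), (3, 9), (3, 11), (4, 4), (4, 6), (4, 9), (4, 11), (5, 4), (5, 6), (5, 9), (5, 11), (6, 4), (6, 6), (6, 9), (6, 11), (7, 4), (7, 6), (7, 9), (7, 11), (8, 4), (8, 6), (8, 9), (8, 11), (9, 4), (9, 6), (9, 9), (9, 11), (10, 4), (10, 6), (10, 9), (10, 11), (11, 4), (11, 6), (11, 9), (11, 11), (12, 4), (12, 6), (12, 9), (12, 11), (13, 4), (13, 6), (13, 9), (13, 11), (14, 4), (14, 6), (14, 9), (14, 11), (15, 4), (15, 6), (15, 9), (15, 11)]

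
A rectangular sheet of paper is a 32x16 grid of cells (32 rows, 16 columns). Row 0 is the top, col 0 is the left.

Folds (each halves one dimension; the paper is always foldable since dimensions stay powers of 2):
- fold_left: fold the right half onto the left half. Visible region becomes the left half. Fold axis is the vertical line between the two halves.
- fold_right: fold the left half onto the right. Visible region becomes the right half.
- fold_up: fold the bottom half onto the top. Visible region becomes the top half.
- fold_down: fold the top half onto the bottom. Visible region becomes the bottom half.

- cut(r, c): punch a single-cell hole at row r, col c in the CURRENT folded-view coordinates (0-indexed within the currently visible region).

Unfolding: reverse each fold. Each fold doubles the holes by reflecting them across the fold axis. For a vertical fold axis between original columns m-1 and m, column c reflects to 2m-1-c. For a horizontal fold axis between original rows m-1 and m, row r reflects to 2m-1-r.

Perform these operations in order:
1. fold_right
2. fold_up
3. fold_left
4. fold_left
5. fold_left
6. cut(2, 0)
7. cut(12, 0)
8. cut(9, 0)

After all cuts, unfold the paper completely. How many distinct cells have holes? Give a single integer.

Answer: 96

Derivation:
Op 1 fold_right: fold axis v@8; visible region now rows[0,32) x cols[8,16) = 32x8
Op 2 fold_up: fold axis h@16; visible region now rows[0,16) x cols[8,16) = 16x8
Op 3 fold_left: fold axis v@12; visible region now rows[0,16) x cols[8,12) = 16x4
Op 4 fold_left: fold axis v@10; visible region now rows[0,16) x cols[8,10) = 16x2
Op 5 fold_left: fold axis v@9; visible region now rows[0,16) x cols[8,9) = 16x1
Op 6 cut(2, 0): punch at orig (2,8); cuts so far [(2, 8)]; region rows[0,16) x cols[8,9) = 16x1
Op 7 cut(12, 0): punch at orig (12,8); cuts so far [(2, 8), (12, 8)]; region rows[0,16) x cols[8,9) = 16x1
Op 8 cut(9, 0): punch at orig (9,8); cuts so far [(2, 8), (9, 8), (12, 8)]; region rows[0,16) x cols[8,9) = 16x1
Unfold 1 (reflect across v@9): 6 holes -> [(2, 8), (2, 9), (9, 8), (9, 9), (12, 8), (12, 9)]
Unfold 2 (reflect across v@10): 12 holes -> [(2, 8), (2, 9), (2, 10), (2, 11), (9, 8), (9, 9), (9, 10), (9, 11), (12, 8), (12, 9), (12, 10), (12, 11)]
Unfold 3 (reflect across v@12): 24 holes -> [(2, 8), (2, 9), (2, 10), (2, 11), (2, 12), (2, 13), (2, 14), (2, 15), (9, 8), (9, 9), (9, 10), (9, 11), (9, 12), (9, 13), (9, 14), (9, 15), (12, 8), (12, 9), (12, 10), (12, 11), (12, 12), (12, 13), (12, 14), (12, 15)]
Unfold 4 (reflect across h@16): 48 holes -> [(2, 8), (2, 9), (2, 10), (2, 11), (2, 12), (2, 13), (2, 14), (2, 15), (9, 8), (9, 9), (9, 10), (9, 11), (9, 12), (9, 13), (9, 14), (9, 15), (12, 8), (12, 9), (12, 10), (12, 11), (12, 12), (12, 13), (12, 14), (12, 15), (19, 8), (19, 9), (19, 10), (19, 11), (19, 12), (19, 13), (19, 14), (19, 15), (22, 8), (22, 9), (22, 10), (22, 11), (22, 12), (22, 13), (22, 14), (22, 15), (29, 8), (29, 9), (29, 10), (29, 11), (29, 12), (29, 13), (29, 14), (29, 15)]
Unfold 5 (reflect across v@8): 96 holes -> [(2, 0), (2, 1), (2, 2), (2, 3), (2, 4), (2, 5), (2, 6), (2, 7), (2, 8), (2, 9), (2, 10), (2, 11), (2, 12), (2, 13), (2, 14), (2, 15), (9, 0), (9, 1), (9, 2), (9, 3), (9, 4), (9, 5), (9, 6), (9, 7), (9, 8), (9, 9), (9, 10), (9, 11), (9, 12), (9, 13), (9, 14), (9, 15), (12, 0), (12, 1), (12, 2), (12, 3), (12, 4), (12, 5), (12, 6), (12, 7), (12, 8), (12, 9), (12, 10), (12, 11), (12, 12), (12, 13), (12, 14), (12, 15), (19, 0), (19, 1), (19, 2), (19, 3), (19, 4), (19, 5), (19, 6), (19, 7), (19, 8), (19, 9), (19, 10), (19, 11), (19, 12), (19, 13), (19, 14), (19, 15), (22, 0), (22, 1), (22, 2), (22, 3), (22, 4), (22, 5), (22, 6), (22, 7), (22, 8), (22, 9), (22, 10), (22, 11), (22, 12), (22, 13), (22, 14), (22, 15), (29, 0), (29, 1), (29, 2), (29, 3), (29, 4), (29, 5), (29, 6), (29, 7), (29, 8), (29, 9), (29, 10), (29, 11), (29, 12), (29, 13), (29, 14), (29, 15)]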